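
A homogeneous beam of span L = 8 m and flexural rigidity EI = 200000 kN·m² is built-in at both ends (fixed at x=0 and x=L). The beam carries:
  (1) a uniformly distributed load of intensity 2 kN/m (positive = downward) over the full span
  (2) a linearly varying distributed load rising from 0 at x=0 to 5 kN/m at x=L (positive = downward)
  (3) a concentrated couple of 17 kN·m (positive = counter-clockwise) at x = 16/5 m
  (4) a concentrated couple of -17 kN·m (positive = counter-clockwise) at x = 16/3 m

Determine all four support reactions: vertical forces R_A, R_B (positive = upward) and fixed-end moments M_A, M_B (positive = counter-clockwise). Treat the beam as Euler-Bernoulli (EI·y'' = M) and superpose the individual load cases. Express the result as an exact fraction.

R_A = 1067/75 kN, M_A = 1328/75 kN·m, R_B = 1633/75 kN, M_B = -1592/75 kN·m

Load 1 — uniform load w=2 kN/m over full span:
  R_A = wL/2 = 2·8/2 = 8 kN
  M_A = wL²/12 = 2·8²/12 = 32/3 kN·m
  R_B = wL/2 = 2·8/2 = 8 kN
  M_B = -wL²/12 = -2·8²/12 = -32/3 kN·m
Load 2 — triangular load w₀=5 kN/m (0→w₀ over full span):
  R_A = 3w₀L/20 = 3·5·8/20 = 6 kN
  M_A = w₀L²/30 = 5·8²/30 = 32/3 kN·m
  R_B = 7w₀L/20 = 7·5·8/20 = 14 kN
  M_B = -w₀L²/20 = -5·8²/20 = -16 kN·m
Load 3 — applied couple M₀=17 kN·m at a=16/5 m (b=L-a=24/5):
  R_A = 6M₀ab/L³ = 6·17·(16/5)·(24/5)/8³ = 153/50 kN
  M_A = M₀b(2a-b)/L² = 17·(24/5)·(2·(16/5)-(24/5))/8² = 51/25 kN·m
  R_B = -6M₀ab/L³ = -6·17·(16/5)·(24/5)/8³ = -153/50 kN
  M_B = M₀a(2b-a)/L² = 17·(16/5)·(2·(24/5)-(16/5))/8² = 136/25 kN·m
Load 4 — applied couple M₀=-17 kN·m at a=16/3 m (b=L-a=8/3):
  R_A = 6M₀ab/L³ = 6·(-17)·(16/3)·(8/3)/8³ = -17/6 kN
  M_A = M₀b(2a-b)/L² = (-17)·(8/3)·(2·(16/3)-(8/3))/8² = -17/3 kN·m
  R_B = -6M₀ab/L³ = -6·(-17)·(16/3)·(8/3)/8³ = 17/6 kN
  M_B = M₀a(2b-a)/L² = (-17)·(16/3)·(2·(8/3)-(16/3))/8² = 0 kN·m
Superposition: R_A = 1067/75 kN, M_A = 1328/75 kN·m, R_B = 1633/75 kN, M_B = -1592/75 kN·m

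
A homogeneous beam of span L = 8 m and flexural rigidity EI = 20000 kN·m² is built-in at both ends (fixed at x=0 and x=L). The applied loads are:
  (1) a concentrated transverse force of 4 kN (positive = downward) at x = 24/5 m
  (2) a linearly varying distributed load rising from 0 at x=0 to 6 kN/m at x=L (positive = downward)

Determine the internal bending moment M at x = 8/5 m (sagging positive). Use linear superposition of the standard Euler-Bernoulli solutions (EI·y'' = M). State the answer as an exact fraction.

M(8/5) = -1632/625 kN·m

Load 1 — point force P=4 kN at a=24/5 m (b=L-a=16/5):
  M_1 = Pb²(3a+b)x/L³ - Pab²/L²  [x≤a] = 4·(16/5)²·(3·(24/5)+(16/5))·(8/5)/8³ - 4·(24/5)·(16/5)²/8² = -512/625 kN·m
Load 2 — triangular load w₀=6 kN/m (0→w₀ over full span):
  M_2 = 3w₀Lx/20 - w₀L²/30 - w₀x³/(6L) = 3·6·8·(8/5)/20 - 6·8²/30 - 6·(8/5)³/(6·8) = -224/125 kN·m
Superposition: M = Σ M_i = -1632/625 kN·m ≈ -2.611200 kN·m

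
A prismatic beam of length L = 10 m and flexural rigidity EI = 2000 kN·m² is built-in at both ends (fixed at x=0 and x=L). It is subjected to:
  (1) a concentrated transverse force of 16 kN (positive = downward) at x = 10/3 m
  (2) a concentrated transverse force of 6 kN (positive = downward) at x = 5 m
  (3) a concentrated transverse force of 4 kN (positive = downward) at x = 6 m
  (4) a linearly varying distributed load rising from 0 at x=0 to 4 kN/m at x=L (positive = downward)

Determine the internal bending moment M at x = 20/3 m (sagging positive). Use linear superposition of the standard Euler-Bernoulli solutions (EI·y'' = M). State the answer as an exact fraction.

Load 1 — point force P=16 kN at a=10/3 m (b=L-a=20/3):
  M_1 = Pa²(a+3b)(L-x)/L³ - Pa²b/L²  [x>a] = 16·(10/3)²·((10/3)+3·(20/3))·(10-(20/3))/10³ - 16·(10/3)²·(20/3)/10² = 160/81 kN·m
Load 2 — point force P=6 kN at a=5 m (b=L-a=5):
  M_2 = Pa²(a+3b)(L-x)/L³ - Pa²b/L²  [x>a] = 6·5²·(5+3·5)·(10-(20/3))/10³ - 6·5²·5/10² = 5/2 kN·m
Load 3 — point force P=4 kN at a=6 m (b=L-a=4):
  M_3 = Pa²(a+3b)(L-x)/L³ - Pa²b/L²  [x>a] = 4·6²·(6+3·4)·(10-(20/3))/10³ - 4·6²·4/10² = 72/25 kN·m
Load 4 — triangular load w₀=4 kN/m (0→w₀ over full span):
  M_4 = 3w₀Lx/20 - w₀L²/30 - w₀x³/(6L) = 3·4·10·(20/3)/20 - 4·10²/30 - 4·(20/3)³/(6·10) = 560/81 kN·m
Superposition: M = Σ M_i = 6421/450 kN·m ≈ 14.268889 kN·m

M(20/3) = 6421/450 kN·m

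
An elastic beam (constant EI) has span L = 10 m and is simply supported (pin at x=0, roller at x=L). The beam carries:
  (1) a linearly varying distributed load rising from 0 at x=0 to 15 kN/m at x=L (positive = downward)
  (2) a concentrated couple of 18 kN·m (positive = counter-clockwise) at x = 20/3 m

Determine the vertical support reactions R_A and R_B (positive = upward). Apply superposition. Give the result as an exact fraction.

Load 1 — triangular load w₀=15 kN/m (0→w₀ over full span):
  R_A = w₀L/6 = 15·10/6 = 25 kN
  R_B = w₀L/3 = 15·10/3 = 50 kN
Load 2 — applied couple M₀=18 kN·m at a=20/3 m (b=L-a=10/3):
  R_A = M₀/L = 18/10 = 9/5 kN
  R_B = -M₀/L = -18/10 = -9/5 kN
Superposition: R_A = 134/5 kN, R_B = 241/5 kN

R_A = 134/5 kN, R_B = 241/5 kN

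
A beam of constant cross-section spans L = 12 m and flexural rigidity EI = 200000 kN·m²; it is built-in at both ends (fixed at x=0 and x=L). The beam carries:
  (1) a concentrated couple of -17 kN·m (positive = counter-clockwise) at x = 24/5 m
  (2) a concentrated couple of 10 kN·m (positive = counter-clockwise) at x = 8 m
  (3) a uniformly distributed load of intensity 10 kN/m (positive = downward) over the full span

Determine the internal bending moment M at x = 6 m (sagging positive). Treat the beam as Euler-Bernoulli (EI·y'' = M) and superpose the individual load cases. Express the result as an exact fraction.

M(6) = 1052/15 kN·m

Load 1 — applied couple M₀=-17 kN·m at a=24/5 m (b=L-a=36/5):
  M_1 = R_Ax - M_A - M₀  [x>a] with R_A=-51/25, M_A=-51/25 = (-51/25)·6 - (-51/25) - (-17) = 34/5 kN·m
Load 2 — applied couple M₀=10 kN·m at a=8 m (b=L-a=4):
  M_2 = R_Ax - M_A  [x≤a] with R_A=10/9, M_A=10/3 = (10/9)·6 - (10/3) = 10/3 kN·m
Load 3 — uniform load w=10 kN/m over full span:
  M_3 = wLx/2 - wL²/12 - wx²/2 = 10·12·6/2 - 10·12²/12 - 10·6²/2 = 60 kN·m
Superposition: M = Σ M_i = 1052/15 kN·m ≈ 70.133333 kN·m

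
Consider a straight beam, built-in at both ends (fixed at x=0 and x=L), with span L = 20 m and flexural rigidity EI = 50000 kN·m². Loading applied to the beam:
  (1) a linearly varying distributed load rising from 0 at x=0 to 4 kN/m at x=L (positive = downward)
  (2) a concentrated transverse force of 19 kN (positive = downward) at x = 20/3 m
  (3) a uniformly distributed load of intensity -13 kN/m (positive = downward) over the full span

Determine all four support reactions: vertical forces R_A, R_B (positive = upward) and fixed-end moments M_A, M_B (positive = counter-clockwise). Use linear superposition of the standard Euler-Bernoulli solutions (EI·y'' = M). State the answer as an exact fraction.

R_A = -2806/27 kN, M_A = -8740/27 kN·m, R_B = -2621/27 kN, M_B = 8780/27 kN·m

Load 1 — triangular load w₀=4 kN/m (0→w₀ over full span):
  R_A = 3w₀L/20 = 3·4·20/20 = 12 kN
  M_A = w₀L²/30 = 4·20²/30 = 160/3 kN·m
  R_B = 7w₀L/20 = 7·4·20/20 = 28 kN
  M_B = -w₀L²/20 = -4·20²/20 = -80 kN·m
Load 2 — point force P=19 kN at a=20/3 m (b=L-a=40/3):
  R_A = Pb²(3a+b)/L³ = 19·(40/3)²·(3·(20/3)+(40/3))/20³ = 380/27 kN
  M_A = Pab²/L² = 19·(20/3)·(40/3)²/20² = 1520/27 kN·m
  R_B = Pa²(a+3b)/L³ = 19·(20/3)²·((20/3)+3·(40/3))/20³ = 133/27 kN
  M_B = -Pa²b/L² = -19·(20/3)²·(40/3)/20² = -760/27 kN·m
Load 3 — uniform load w=-13 kN/m over full span:
  R_A = wL/2 = (-13)·20/2 = -130 kN
  M_A = wL²/12 = (-13)·20²/12 = -1300/3 kN·m
  R_B = wL/2 = (-13)·20/2 = -130 kN
  M_B = -wL²/12 = -(-13)·20²/12 = 1300/3 kN·m
Superposition: R_A = -2806/27 kN, M_A = -8740/27 kN·m, R_B = -2621/27 kN, M_B = 8780/27 kN·m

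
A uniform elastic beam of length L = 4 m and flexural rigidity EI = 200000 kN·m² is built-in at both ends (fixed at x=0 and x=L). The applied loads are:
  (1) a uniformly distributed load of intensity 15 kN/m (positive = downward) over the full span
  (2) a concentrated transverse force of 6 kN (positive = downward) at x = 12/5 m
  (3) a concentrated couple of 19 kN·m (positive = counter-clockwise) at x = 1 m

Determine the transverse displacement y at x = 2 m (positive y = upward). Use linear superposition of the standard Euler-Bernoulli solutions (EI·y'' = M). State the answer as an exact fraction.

Load 1 — uniform load w=15 kN/m over full span:
  y_1 = -wx²(L-x)²/(24EI) = -15·2²·(4-2)²/(24·200000) = -1/20000 m
Load 2 — point force P=6 kN at a=12/5 m (b=L-a=8/5):
  y_2 = -Pb²x²(3aL-(3a+b)x)/(6L³EI)  [x≤a] = -6·(8/5)²·2²·(3·(12/5)·4-(3·(12/5)+(8/5))·2)/(6·4³·200000) = -7/781250 m
Load 3 — applied couple M₀=19 kN·m at a=1 m (b=L-a=3):
  y_3 = (R_Ax³/6 - M_Ax²/2 - M₀(x-a)²/2)/EI  [x>a] with R_A=171/32, M_A=-57/16 = ((171/32)·2³/6 - (-57/16)·2²/2 - 19·(2-1)²/2)/200000 = 19/800000 m
Superposition: y = Σ y_i = -3521/100000000 m ≈ -0.000035 m

y(2) = -3521/100000000 m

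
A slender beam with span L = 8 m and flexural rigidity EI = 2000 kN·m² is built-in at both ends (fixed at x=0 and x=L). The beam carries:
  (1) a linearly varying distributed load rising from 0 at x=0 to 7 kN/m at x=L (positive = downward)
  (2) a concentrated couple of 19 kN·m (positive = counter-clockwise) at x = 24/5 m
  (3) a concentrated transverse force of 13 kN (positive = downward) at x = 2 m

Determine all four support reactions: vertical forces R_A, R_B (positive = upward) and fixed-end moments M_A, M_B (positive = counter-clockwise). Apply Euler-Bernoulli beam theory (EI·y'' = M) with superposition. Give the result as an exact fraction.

R_A = 18231/800 kN, M_A = 21383/600 kN·m, R_B = 14569/800 kN, M_B = -4999/200 kN·m

Load 1 — triangular load w₀=7 kN/m (0→w₀ over full span):
  R_A = 3w₀L/20 = 3·7·8/20 = 42/5 kN
  M_A = w₀L²/30 = 7·8²/30 = 224/15 kN·m
  R_B = 7w₀L/20 = 7·7·8/20 = 98/5 kN
  M_B = -w₀L²/20 = -7·8²/20 = -112/5 kN·m
Load 2 — applied couple M₀=19 kN·m at a=24/5 m (b=L-a=16/5):
  R_A = 6M₀ab/L³ = 6·19·(24/5)·(16/5)/8³ = 171/50 kN
  M_A = M₀b(2a-b)/L² = 19·(16/5)·(2·(24/5)-(16/5))/8² = 152/25 kN·m
  R_B = -6M₀ab/L³ = -6·19·(24/5)·(16/5)/8³ = -171/50 kN
  M_B = M₀a(2b-a)/L² = 19·(24/5)·(2·(16/5)-(24/5))/8² = 57/25 kN·m
Load 3 — point force P=13 kN at a=2 m (b=L-a=6):
  R_A = Pb²(3a+b)/L³ = 13·6²·(3·2+6)/8³ = 351/32 kN
  M_A = Pab²/L² = 13·2·6²/8² = 117/8 kN·m
  R_B = Pa²(a+3b)/L³ = 13·2²·(2+3·6)/8³ = 65/32 kN
  M_B = -Pa²b/L² = -13·2²·6/8² = -39/8 kN·m
Superposition: R_A = 18231/800 kN, M_A = 21383/600 kN·m, R_B = 14569/800 kN, M_B = -4999/200 kN·m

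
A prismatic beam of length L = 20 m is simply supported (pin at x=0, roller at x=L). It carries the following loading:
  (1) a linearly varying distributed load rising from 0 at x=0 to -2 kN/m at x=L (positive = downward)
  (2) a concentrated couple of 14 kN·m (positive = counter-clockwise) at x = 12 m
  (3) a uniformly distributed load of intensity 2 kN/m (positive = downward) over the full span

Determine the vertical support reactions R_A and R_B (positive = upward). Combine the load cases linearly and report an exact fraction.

R_A = 421/30 kN, R_B = 179/30 kN

Load 1 — triangular load w₀=-2 kN/m (0→w₀ over full span):
  R_A = w₀L/6 = (-2)·20/6 = -20/3 kN
  R_B = w₀L/3 = (-2)·20/3 = -40/3 kN
Load 2 — applied couple M₀=14 kN·m at a=12 m (b=L-a=8):
  R_A = M₀/L = 14/20 = 7/10 kN
  R_B = -M₀/L = -14/20 = -7/10 kN
Load 3 — uniform load w=2 kN/m over full span:
  R_A = wL/2 = 2·20/2 = 20 kN
  R_B = wL/2 = 2·20/2 = 20 kN
Superposition: R_A = 421/30 kN, R_B = 179/30 kN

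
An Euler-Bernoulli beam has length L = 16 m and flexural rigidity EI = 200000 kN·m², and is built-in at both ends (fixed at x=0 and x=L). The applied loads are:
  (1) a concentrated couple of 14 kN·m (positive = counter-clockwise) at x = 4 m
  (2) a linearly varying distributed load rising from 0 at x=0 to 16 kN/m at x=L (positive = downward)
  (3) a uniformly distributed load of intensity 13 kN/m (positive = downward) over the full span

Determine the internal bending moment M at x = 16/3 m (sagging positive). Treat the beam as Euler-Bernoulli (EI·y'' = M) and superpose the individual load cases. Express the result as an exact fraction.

Load 1 — applied couple M₀=14 kN·m at a=4 m (b=L-a=12):
  M_1 = R_Ax - M_A - M₀  [x>a] with R_A=63/64, M_A=-21/8 = (63/64)·(16/3) - (-21/8) - 14 = -49/8 kN·m
Load 2 — triangular load w₀=16 kN/m (0→w₀ over full span):
  M_2 = 3w₀Lx/20 - w₀L²/30 - w₀x³/(6L) = 3·16·16·(16/3)/20 - 16·16²/30 - 16·(16/3)³/(6·16) = 17408/405 kN·m
Load 3 — uniform load w=13 kN/m over full span:
  M_3 = wLx/2 - wL²/12 - wx²/2 = 13·16·(16/3)/2 - 13·16²/12 - 13·(16/3)²/2 = 832/9 kN·m
Superposition: M = Σ M_i = 418939/3240 kN·m ≈ 129.302160 kN·m

M(16/3) = 418939/3240 kN·m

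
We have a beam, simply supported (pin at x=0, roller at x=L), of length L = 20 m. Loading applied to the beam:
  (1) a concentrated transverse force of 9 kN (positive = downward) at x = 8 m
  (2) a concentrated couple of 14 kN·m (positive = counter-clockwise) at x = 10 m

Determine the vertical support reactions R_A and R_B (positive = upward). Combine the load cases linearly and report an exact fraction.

R_A = 61/10 kN, R_B = 29/10 kN

Load 1 — point force P=9 kN at a=8 m (b=L-a=12):
  R_A = Pb/L = 9·12/20 = 27/5 kN
  R_B = Pa/L = 9·8/20 = 18/5 kN
Load 2 — applied couple M₀=14 kN·m at a=10 m (b=L-a=10):
  R_A = M₀/L = 14/20 = 7/10 kN
  R_B = -M₀/L = -14/20 = -7/10 kN
Superposition: R_A = 61/10 kN, R_B = 29/10 kN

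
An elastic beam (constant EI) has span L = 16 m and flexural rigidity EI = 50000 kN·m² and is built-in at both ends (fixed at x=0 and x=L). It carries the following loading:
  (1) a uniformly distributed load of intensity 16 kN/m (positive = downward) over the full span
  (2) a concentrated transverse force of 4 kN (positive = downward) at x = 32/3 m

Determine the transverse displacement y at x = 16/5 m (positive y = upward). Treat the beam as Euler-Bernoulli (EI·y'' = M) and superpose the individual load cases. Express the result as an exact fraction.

y(16/5) = -3597824/158203125 m

Load 1 — uniform load w=16 kN/m over full span:
  y_1 = -wx²(L-x)²/(24EI) = -16·(16/5)²·(16-(16/5))²/(24·50000) = -131072/5859375 m
Load 2 — point force P=4 kN at a=32/3 m (b=L-a=16/3):
  y_2 = -Pb²x²(3aL-(3a+b)x)/(6L³EI)  [x≤a] = -4·(16/3)²·(16/5)²·(3·(32/3)·16-(3·(32/3)+(16/3))·(16/5))/(6·16³·50000) = -11776/31640625 m
Superposition: y = Σ y_i = -3597824/158203125 m ≈ -0.022742 m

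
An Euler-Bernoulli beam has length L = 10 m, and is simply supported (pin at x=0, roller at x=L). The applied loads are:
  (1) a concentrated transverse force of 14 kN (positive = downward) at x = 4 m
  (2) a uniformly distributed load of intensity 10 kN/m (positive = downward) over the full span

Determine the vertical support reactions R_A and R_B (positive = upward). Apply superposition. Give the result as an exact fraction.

R_A = 292/5 kN, R_B = 278/5 kN

Load 1 — point force P=14 kN at a=4 m (b=L-a=6):
  R_A = Pb/L = 14·6/10 = 42/5 kN
  R_B = Pa/L = 14·4/10 = 28/5 kN
Load 2 — uniform load w=10 kN/m over full span:
  R_A = wL/2 = 10·10/2 = 50 kN
  R_B = wL/2 = 10·10/2 = 50 kN
Superposition: R_A = 292/5 kN, R_B = 278/5 kN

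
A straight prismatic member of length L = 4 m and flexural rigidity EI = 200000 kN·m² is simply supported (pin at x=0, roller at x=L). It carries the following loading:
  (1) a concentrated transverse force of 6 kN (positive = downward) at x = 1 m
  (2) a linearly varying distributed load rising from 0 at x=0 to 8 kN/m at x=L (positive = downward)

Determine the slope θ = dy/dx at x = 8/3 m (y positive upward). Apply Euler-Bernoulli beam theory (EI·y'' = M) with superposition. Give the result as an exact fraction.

Load 1 — point force P=6 kN at a=1 m (b=L-a=3):
  θ_1 = -Pa(2L²-6Lx+3x²+a²)/(6LEI)  [x>a] = -6·1·(2·4²-6·4·(8/3)+3·(8/3)²+1²)/(6·4·200000) = 29/2400000 rad
Load 2 — triangular load w₀=8 kN/m (0→w₀ over full span):
  θ_2 = -w₀(7L⁴-30L²x²+15x⁴)/(360LEI) = -8·(7·4⁴-30·4²·(8/3)²+15·(8/3)⁴)/(360·4·200000) = 91/3796875 rad
Superposition: θ = Σ θ_i = 35041/972000000 rad ≈ 0.000036 rad

θ(8/3) = 35041/972000000 rad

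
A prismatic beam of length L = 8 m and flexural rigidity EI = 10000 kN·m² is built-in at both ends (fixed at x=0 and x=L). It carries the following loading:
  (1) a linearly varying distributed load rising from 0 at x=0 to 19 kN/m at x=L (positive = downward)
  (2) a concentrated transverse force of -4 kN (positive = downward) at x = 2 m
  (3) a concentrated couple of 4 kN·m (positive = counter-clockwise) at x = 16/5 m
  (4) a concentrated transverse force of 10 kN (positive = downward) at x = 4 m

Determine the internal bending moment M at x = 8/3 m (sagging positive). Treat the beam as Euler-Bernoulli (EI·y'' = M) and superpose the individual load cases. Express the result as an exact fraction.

Load 1 — triangular load w₀=19 kN/m (0→w₀ over full span):
  M_1 = 3w₀Lx/20 - w₀L²/30 - w₀x³/(6L) = 3·19·8·(8/3)/20 - 19·8²/30 - 19·(8/3)³/(6·8) = 5168/405 kN·m
Load 2 — point force P=-4 kN at a=2 m (b=L-a=6):
  M_2 = Pa²(a+3b)(L-x)/L³ - Pa²b/L²  [x>a] = (-4)·2²·(2+3·6)·(8-(8/3))/8³ - (-4)·2²·6/8² = -11/6 kN·m
Load 3 — applied couple M₀=4 kN·m at a=16/5 m (b=L-a=24/5):
  M_3 = R_Ax - M_A  [x≤a] with R_A=18/25, M_A=12/25 = (18/25)·(8/3) - (12/25) = 36/25 kN·m
Load 4 — point force P=10 kN at a=4 m (b=L-a=4):
  M_4 = Pb²(3a+b)x/L³ - Pab²/L²  [x≤a] = 10·4²·(3·4+4)·(8/3)/8³ - 10·4·4²/8² = 10/3 kN·m
Superposition: M = Σ M_i = 63587/4050 kN·m ≈ 15.700494 kN·m

M(8/3) = 63587/4050 kN·m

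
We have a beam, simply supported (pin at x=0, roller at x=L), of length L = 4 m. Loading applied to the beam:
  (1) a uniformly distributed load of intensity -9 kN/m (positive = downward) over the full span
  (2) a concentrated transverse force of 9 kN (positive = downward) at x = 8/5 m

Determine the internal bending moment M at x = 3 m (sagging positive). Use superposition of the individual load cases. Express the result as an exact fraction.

Load 1 — uniform load w=-9 kN/m over full span:
  M_1 = wx(L-x)/2 = (-9)·3·(4-3)/2 = -27/2 kN·m
Load 2 — point force P=9 kN at a=8/5 m (b=L-a=12/5):
  M_2 = Pa(L-x)/L  [x>a] = 9·(8/5)·(4-3)/4 = 18/5 kN·m
Superposition: M = Σ M_i = -99/10 kN·m ≈ -9.900000 kN·m

M(3) = -99/10 kN·m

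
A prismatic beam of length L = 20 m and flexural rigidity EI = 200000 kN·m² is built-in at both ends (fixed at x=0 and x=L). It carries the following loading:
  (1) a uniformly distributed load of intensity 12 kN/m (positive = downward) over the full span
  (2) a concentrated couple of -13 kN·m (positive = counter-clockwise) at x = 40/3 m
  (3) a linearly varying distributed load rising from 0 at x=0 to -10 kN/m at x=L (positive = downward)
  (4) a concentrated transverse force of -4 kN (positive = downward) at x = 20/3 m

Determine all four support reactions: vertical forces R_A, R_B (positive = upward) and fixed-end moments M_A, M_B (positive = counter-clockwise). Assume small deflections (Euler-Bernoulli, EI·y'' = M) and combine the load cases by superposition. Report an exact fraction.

R_A = 11633/135 kN, M_A = 6763/27 kN·m, R_B = 6727/135 kN, M_B = -5240/27 kN·m

Load 1 — uniform load w=12 kN/m over full span:
  R_A = wL/2 = 12·20/2 = 120 kN
  M_A = wL²/12 = 12·20²/12 = 400 kN·m
  R_B = wL/2 = 12·20/2 = 120 kN
  M_B = -wL²/12 = -12·20²/12 = -400 kN·m
Load 2 — applied couple M₀=-13 kN·m at a=40/3 m (b=L-a=20/3):
  R_A = 6M₀ab/L³ = 6·(-13)·(40/3)·(20/3)/20³ = -13/15 kN
  M_A = M₀b(2a-b)/L² = (-13)·(20/3)·(2·(40/3)-(20/3))/20² = -13/3 kN·m
  R_B = -6M₀ab/L³ = -6·(-13)·(40/3)·(20/3)/20³ = 13/15 kN
  M_B = M₀a(2b-a)/L² = (-13)·(40/3)·(2·(20/3)-(40/3))/20² = 0 kN·m
Load 3 — triangular load w₀=-10 kN/m (0→w₀ over full span):
  R_A = 3w₀L/20 = 3·(-10)·20/20 = -30 kN
  M_A = w₀L²/30 = (-10)·20²/30 = -400/3 kN·m
  R_B = 7w₀L/20 = 7·(-10)·20/20 = -70 kN
  M_B = -w₀L²/20 = -(-10)·20²/20 = 200 kN·m
Load 4 — point force P=-4 kN at a=20/3 m (b=L-a=40/3):
  R_A = Pb²(3a+b)/L³ = (-4)·(40/3)²·(3·(20/3)+(40/3))/20³ = -80/27 kN
  M_A = Pab²/L² = (-4)·(20/3)·(40/3)²/20² = -320/27 kN·m
  R_B = Pa²(a+3b)/L³ = (-4)·(20/3)²·((20/3)+3·(40/3))/20³ = -28/27 kN
  M_B = -Pa²b/L² = -(-4)·(20/3)²·(40/3)/20² = 160/27 kN·m
Superposition: R_A = 11633/135 kN, M_A = 6763/27 kN·m, R_B = 6727/135 kN, M_B = -5240/27 kN·m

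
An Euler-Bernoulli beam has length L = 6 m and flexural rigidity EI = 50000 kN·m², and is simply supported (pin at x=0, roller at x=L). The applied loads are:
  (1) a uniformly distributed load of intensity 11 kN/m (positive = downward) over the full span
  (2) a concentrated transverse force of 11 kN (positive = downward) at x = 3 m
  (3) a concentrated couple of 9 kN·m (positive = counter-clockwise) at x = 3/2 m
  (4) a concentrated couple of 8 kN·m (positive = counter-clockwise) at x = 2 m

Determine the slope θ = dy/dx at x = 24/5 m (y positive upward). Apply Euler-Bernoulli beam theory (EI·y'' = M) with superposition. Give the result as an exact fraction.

Load 1 — uniform load w=11 kN/m over full span:
  θ_1 = -w(L³-6Lx²+4x³)/(24EI) = -11·(6³-6·6·(24/5)²+4·(24/5)³)/(24·50000) = 9801/6250000 rad
Load 2 — point force P=11 kN at a=3 m (b=L-a=3):
  θ_2 = -Pa(2L²-6Lx+3x²+a²)/(6LEI)  [x>a] = -11·3·(2·6²-6·6·(24/5)+3·(24/5)²+3²)/(6·6·50000) = 2079/5000000 rad
Load 3 — applied couple M₀=9 kN·m at a=3/2 m (b=L-a=9/2):
  θ_3 = (M₀x²/(2L)-M₀(x-a)+C₁)/EI  [x>a] with C₁=M₀(3b²-L²)/(6L)=99/16 = (9·(24/5)²/(2·6)-9·((24/5)-(3/2))+(99/16))/50000 = -2493/20000000 rad
Load 4 — applied couple M₀=8 kN·m at a=2 m (b=L-a=4):
  θ_4 = (M₀x²/(2L)-M₀(x-a)+C₁)/EI  [x>a] with C₁=M₀(3b²-L²)/(6L)=8/3 = (8·(24/5)²/(2·6)-8·((24/5)-2)+(8/3))/50000 = -41/468750 rad
Superposition: θ = Σ θ_i = 531553/300000000 rad ≈ 0.001772 rad

θ(24/5) = 531553/300000000 rad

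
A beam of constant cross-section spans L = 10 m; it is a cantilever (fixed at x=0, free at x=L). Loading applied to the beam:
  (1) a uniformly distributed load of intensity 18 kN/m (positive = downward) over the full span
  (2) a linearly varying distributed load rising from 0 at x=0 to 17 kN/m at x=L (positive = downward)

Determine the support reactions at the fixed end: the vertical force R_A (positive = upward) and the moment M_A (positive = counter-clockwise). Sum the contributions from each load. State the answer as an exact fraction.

R_A = 265 kN, M_A = 4400/3 kN·m

Load 1 — uniform load w=18 kN/m over full span:
  R_A = wL = 18·10 = 180 kN
  M_A = wL²/2 = 18·10²/2 = 900 kN·m
Load 2 — triangular load w₀=17 kN/m (0→w₀ over full span):
  R_A = w₀L/2 = 17·10/2 = 85 kN
  M_A = w₀L²/3 = 17·10²/3 = 1700/3 kN·m
Superposition: R_A = 265 kN, M_A = 4400/3 kN·m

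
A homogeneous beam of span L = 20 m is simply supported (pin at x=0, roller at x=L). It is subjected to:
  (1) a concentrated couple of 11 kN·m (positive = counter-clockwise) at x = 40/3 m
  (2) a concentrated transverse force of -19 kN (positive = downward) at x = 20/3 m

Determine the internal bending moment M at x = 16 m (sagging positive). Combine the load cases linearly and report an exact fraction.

Load 1 — applied couple M₀=11 kN·m at a=40/3 m (b=L-a=20/3):
  M_1 = M₀x/L - M₀  [x>a] = 11·16/20 - 11 = -11/5 kN·m
Load 2 — point force P=-19 kN at a=20/3 m (b=L-a=40/3):
  M_2 = Pa(L-x)/L  [x>a] = (-19)·(20/3)·(20-16)/20 = -76/3 kN·m
Superposition: M = Σ M_i = -413/15 kN·m ≈ -27.533333 kN·m

M(16) = -413/15 kN·m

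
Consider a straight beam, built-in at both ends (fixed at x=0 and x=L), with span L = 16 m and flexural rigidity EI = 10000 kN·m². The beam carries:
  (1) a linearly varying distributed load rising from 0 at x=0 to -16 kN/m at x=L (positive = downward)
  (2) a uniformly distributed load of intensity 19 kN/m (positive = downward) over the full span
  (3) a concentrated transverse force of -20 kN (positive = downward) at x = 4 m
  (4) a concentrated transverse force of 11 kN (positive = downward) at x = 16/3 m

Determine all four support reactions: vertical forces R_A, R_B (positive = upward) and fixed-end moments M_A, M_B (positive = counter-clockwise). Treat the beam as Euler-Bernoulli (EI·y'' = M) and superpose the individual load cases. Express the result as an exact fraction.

Load 1 — triangular load w₀=-16 kN/m (0→w₀ over full span):
  R_A = 3w₀L/20 = 3·(-16)·16/20 = -192/5 kN
  M_A = w₀L²/30 = (-16)·16²/30 = -2048/15 kN·m
  R_B = 7w₀L/20 = 7·(-16)·16/20 = -448/5 kN
  M_B = -w₀L²/20 = -(-16)·16²/20 = 1024/5 kN·m
Load 2 — uniform load w=19 kN/m over full span:
  R_A = wL/2 = 19·16/2 = 152 kN
  M_A = wL²/12 = 19·16²/12 = 1216/3 kN·m
  R_B = wL/2 = 19·16/2 = 152 kN
  M_B = -wL²/12 = -19·16²/12 = -1216/3 kN·m
Load 3 — point force P=-20 kN at a=4 m (b=L-a=12):
  R_A = Pb²(3a+b)/L³ = (-20)·12²·(3·4+12)/16³ = -135/8 kN
  M_A = Pab²/L² = (-20)·4·12²/16² = -45 kN·m
  R_B = Pa²(a+3b)/L³ = (-20)·4²·(4+3·12)/16³ = -25/8 kN
  M_B = -Pa²b/L² = -(-20)·4²·12/16² = 15 kN·m
Load 4 — point force P=11 kN at a=16/3 m (b=L-a=32/3):
  R_A = Pb²(3a+b)/L³ = 11·(32/3)²·(3·(16/3)+(32/3))/16³ = 220/27 kN
  M_A = Pab²/L² = 11·(16/3)·(32/3)²/16² = 704/27 kN·m
  R_B = Pa²(a+3b)/L³ = 11·(16/3)²·((16/3)+3·(32/3))/16³ = 77/27 kN
  M_B = -Pa²b/L² = -11·(16/3)²·(32/3)/16² = -352/27 kN·m
Superposition: R_A = 113263/1080 kN, M_A = 33733/135 kN·m, R_B = 67097/1080 kN, M_B = -26807/135 kN·m

R_A = 113263/1080 kN, M_A = 33733/135 kN·m, R_B = 67097/1080 kN, M_B = -26807/135 kN·m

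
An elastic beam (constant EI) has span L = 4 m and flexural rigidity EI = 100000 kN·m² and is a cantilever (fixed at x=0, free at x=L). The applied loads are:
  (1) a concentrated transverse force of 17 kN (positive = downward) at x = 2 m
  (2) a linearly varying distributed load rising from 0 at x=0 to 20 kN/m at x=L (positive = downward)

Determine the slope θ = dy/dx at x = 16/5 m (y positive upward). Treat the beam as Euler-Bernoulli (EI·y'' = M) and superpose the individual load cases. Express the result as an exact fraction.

θ(16/5) = -36071/18750000 rad

Load 1 — point force P=17 kN at a=2 m (b=L-a=2):
  θ_1 = -Pa²/(2EI)  [x>a] = -17·2²/(2·100000) = -17/50000 rad
Load 2 — triangular load w₀=20 kN/m (0→w₀ over full span):
  θ_2 = (w₀Lx²/4-w₀L²x/3-w₀x⁴/(24L))/EI = (20·4·(16/5)²/4-20·4²·(16/5)/3-20·(16/5)⁴/(24·4))/100000 = -1856/1171875 rad
Superposition: θ = Σ θ_i = -36071/18750000 rad ≈ -0.001924 rad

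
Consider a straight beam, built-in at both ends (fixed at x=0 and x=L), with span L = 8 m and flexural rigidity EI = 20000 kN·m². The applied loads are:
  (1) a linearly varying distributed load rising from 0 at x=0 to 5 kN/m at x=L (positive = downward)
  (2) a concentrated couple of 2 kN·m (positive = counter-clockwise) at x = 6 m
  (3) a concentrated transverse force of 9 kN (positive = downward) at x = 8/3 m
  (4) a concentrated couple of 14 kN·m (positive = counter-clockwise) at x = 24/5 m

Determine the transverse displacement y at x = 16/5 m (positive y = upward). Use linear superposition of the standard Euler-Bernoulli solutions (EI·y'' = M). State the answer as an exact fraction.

Load 1 — triangular load w₀=5 kN/m (0→w₀ over full span):
  y_1 = -w₀x²(L-x)²(x+2L)/(120LEI) = -5·(16/5)²·(8-(16/5))²·((16/5)+2·8)/(120·8·20000) = -2304/1953125 m
Load 2 — applied couple M₀=2 kN·m at a=6 m (b=L-a=2):
  y_2 = (R_Ax³/6 - M_Ax²/2)/EI  [x≤a] with R_A=9/32, M_A=5/8 = ((9/32)·(16/5)³/6 - (5/8)·(16/5)²/2)/20000 = -13/156250 m
Load 3 — point force P=9 kN at a=8/3 m (b=L-a=16/3):
  y_3 = -Pa²(L-x)²(3bL-(3b+a)(L-x))/(6L³EI)  [x>a] = -9·(8/3)²·(8-(16/5))²·(3·(16/3)·8-(3·(16/3)+(8/3))·(8-(16/5)))/(6·8³·20000) = -72/78125 m
Load 4 — applied couple M₀=14 kN·m at a=24/5 m (b=L-a=16/5):
  y_4 = (R_Ax³/6 - M_Ax²/2)/EI  [x≤a] with R_A=63/25, M_A=112/25 = ((63/25)·(16/5)³/6 - (112/25)·(16/5)²/2)/20000 = -896/1953125 m
Superposition: y = Σ y_i = -413/156250 m ≈ -0.002643 m

y(16/5) = -413/156250 m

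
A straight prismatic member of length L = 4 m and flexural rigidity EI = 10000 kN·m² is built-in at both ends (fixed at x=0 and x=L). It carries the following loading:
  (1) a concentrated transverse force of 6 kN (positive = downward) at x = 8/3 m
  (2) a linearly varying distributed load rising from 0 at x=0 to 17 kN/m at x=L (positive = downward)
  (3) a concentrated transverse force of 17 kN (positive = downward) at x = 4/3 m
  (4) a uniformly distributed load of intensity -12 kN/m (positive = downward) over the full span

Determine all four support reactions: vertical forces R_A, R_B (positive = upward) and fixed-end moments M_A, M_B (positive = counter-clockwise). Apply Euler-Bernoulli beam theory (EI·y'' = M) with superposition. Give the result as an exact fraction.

R_A = 47/135 kN, M_A = 664/135 kN·m, R_B = 1168/135 kN, M_B = -836/135 kN·m

Load 1 — point force P=6 kN at a=8/3 m (b=L-a=4/3):
  R_A = Pb²(3a+b)/L³ = 6·(4/3)²·(3·(8/3)+(4/3))/4³ = 14/9 kN
  M_A = Pab²/L² = 6·(8/3)·(4/3)²/4² = 16/9 kN·m
  R_B = Pa²(a+3b)/L³ = 6·(8/3)²·((8/3)+3·(4/3))/4³ = 40/9 kN
  M_B = -Pa²b/L² = -6·(8/3)²·(4/3)/4² = -32/9 kN·m
Load 2 — triangular load w₀=17 kN/m (0→w₀ over full span):
  R_A = 3w₀L/20 = 3·17·4/20 = 51/5 kN
  M_A = w₀L²/30 = 17·4²/30 = 136/15 kN·m
  R_B = 7w₀L/20 = 7·17·4/20 = 119/5 kN
  M_B = -w₀L²/20 = -17·4²/20 = -68/5 kN·m
Load 3 — point force P=17 kN at a=4/3 m (b=L-a=8/3):
  R_A = Pb²(3a+b)/L³ = 17·(8/3)²·(3·(4/3)+(8/3))/4³ = 340/27 kN
  M_A = Pab²/L² = 17·(4/3)·(8/3)²/4² = 272/27 kN·m
  R_B = Pa²(a+3b)/L³ = 17·(4/3)²·((4/3)+3·(8/3))/4³ = 119/27 kN
  M_B = -Pa²b/L² = -17·(4/3)²·(8/3)/4² = -136/27 kN·m
Load 4 — uniform load w=-12 kN/m over full span:
  R_A = wL/2 = (-12)·4/2 = -24 kN
  M_A = wL²/12 = (-12)·4²/12 = -16 kN·m
  R_B = wL/2 = (-12)·4/2 = -24 kN
  M_B = -wL²/12 = -(-12)·4²/12 = 16 kN·m
Superposition: R_A = 47/135 kN, M_A = 664/135 kN·m, R_B = 1168/135 kN, M_B = -836/135 kN·m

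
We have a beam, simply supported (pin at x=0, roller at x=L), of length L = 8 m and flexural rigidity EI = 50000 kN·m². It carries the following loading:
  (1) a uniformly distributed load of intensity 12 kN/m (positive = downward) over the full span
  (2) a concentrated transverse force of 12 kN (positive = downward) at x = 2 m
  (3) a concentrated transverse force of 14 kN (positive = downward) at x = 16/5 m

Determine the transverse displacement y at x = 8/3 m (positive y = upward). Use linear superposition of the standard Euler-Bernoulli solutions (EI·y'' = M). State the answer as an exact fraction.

Load 1 — uniform load w=12 kN/m over full span:
  y_1 = -wx(L³-2Lx²+x³)/(24EI) = -12·(8/3)·(8³-2·8·(8/3)²+(8/3)³)/(24·50000) = -2816/253125 m
Load 2 — point force P=12 kN at a=2 m (b=L-a=6):
  y_2 = -Pa(L-x)(2Lx-a²-x²)/(6LEI)  [x>a] = -12·2·(8-(8/3))·(2·8·(8/3)-2²-(8/3)²)/(6·8·50000) = -142/84375 m
Load 3 — point force P=14 kN at a=16/5 m (b=L-a=24/5):
  y_3 = -Pbx(L²-b²-x²)/(6LEI)  [x≤a] = -14·(24/5)·(8/3)·(8²-(24/5)²-(8/3)²)/(6·8·50000) = -26656/10546875 m
Superposition: y = Σ y_i = -485218/31640625 m ≈ -0.015335 m

y(8/3) = -485218/31640625 m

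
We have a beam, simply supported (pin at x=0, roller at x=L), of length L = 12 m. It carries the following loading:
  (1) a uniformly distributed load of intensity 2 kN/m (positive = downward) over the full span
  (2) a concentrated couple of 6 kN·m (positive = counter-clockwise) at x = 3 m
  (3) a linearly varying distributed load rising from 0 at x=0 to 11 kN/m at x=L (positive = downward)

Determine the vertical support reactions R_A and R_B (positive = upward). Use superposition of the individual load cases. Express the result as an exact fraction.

R_A = 69/2 kN, R_B = 111/2 kN

Load 1 — uniform load w=2 kN/m over full span:
  R_A = wL/2 = 2·12/2 = 12 kN
  R_B = wL/2 = 2·12/2 = 12 kN
Load 2 — applied couple M₀=6 kN·m at a=3 m (b=L-a=9):
  R_A = M₀/L = 6/12 = 1/2 kN
  R_B = -M₀/L = -6/12 = -1/2 kN
Load 3 — triangular load w₀=11 kN/m (0→w₀ over full span):
  R_A = w₀L/6 = 11·12/6 = 22 kN
  R_B = w₀L/3 = 11·12/3 = 44 kN
Superposition: R_A = 69/2 kN, R_B = 111/2 kN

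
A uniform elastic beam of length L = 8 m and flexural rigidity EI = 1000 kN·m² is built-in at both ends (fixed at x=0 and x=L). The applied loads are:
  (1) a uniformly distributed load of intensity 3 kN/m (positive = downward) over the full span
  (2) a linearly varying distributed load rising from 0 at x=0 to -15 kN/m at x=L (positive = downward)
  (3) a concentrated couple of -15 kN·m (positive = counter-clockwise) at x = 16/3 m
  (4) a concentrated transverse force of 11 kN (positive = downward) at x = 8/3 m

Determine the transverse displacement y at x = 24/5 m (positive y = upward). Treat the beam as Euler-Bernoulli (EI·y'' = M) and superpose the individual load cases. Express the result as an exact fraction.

y(24/5) = 1294292/31640625 m

Load 1 — uniform load w=3 kN/m over full span:
  y_1 = -wx²(L-x)²/(24EI) = -3·(24/5)²·(8-(24/5))²/(24·1000) = -2304/78125 m
Load 2 — triangular load w₀=-15 kN/m (0→w₀ over full span):
  y_2 = -w₀x²(L-x)²(x+2L)/(120LEI) = -(-15)·(24/5)²·(8-(24/5))²·((24/5)+2·8)/(120·8·1000) = 29952/390625 m
Load 3 — applied couple M₀=-15 kN·m at a=16/3 m (b=L-a=8/3):
  y_3 = (R_Ax³/6 - M_Ax²/2)/EI  [x≤a] with R_A=-5/2, M_A=-5 = ((-5/2)·(24/5)³/6 - (-5)·(24/5)²/2)/1000 = 36/3125 m
Load 4 — point force P=11 kN at a=8/3 m (b=L-a=16/3):
  y_4 = -Pa²(L-x)²(3bL-(3b+a)(L-x))/(6L³EI)  [x>a] = -11·(8/3)²·(8-(24/5))²·(3·(16/3)·8-(3·(16/3)+(8/3))·(8-(24/5)))/(6·8³·1000) = -22528/1265625 m
Superposition: y = Σ y_i = 1294292/31640625 m ≈ 0.040906 m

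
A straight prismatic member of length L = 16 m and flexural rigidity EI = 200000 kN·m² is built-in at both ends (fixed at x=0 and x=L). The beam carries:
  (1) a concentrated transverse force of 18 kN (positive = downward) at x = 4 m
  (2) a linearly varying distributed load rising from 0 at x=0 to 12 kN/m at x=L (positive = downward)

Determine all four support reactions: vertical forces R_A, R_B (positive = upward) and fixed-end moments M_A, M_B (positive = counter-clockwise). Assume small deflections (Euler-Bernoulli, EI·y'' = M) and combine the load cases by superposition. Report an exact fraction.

R_A = 3519/80 kN, M_A = 1429/10 kN·m, R_B = 5601/80 kN, M_B = -1671/10 kN·m

Load 1 — point force P=18 kN at a=4 m (b=L-a=12):
  R_A = Pb²(3a+b)/L³ = 18·12²·(3·4+12)/16³ = 243/16 kN
  M_A = Pab²/L² = 18·4·12²/16² = 81/2 kN·m
  R_B = Pa²(a+3b)/L³ = 18·4²·(4+3·12)/16³ = 45/16 kN
  M_B = -Pa²b/L² = -18·4²·12/16² = -27/2 kN·m
Load 2 — triangular load w₀=12 kN/m (0→w₀ over full span):
  R_A = 3w₀L/20 = 3·12·16/20 = 144/5 kN
  M_A = w₀L²/30 = 12·16²/30 = 512/5 kN·m
  R_B = 7w₀L/20 = 7·12·16/20 = 336/5 kN
  M_B = -w₀L²/20 = -12·16²/20 = -768/5 kN·m
Superposition: R_A = 3519/80 kN, M_A = 1429/10 kN·m, R_B = 5601/80 kN, M_B = -1671/10 kN·m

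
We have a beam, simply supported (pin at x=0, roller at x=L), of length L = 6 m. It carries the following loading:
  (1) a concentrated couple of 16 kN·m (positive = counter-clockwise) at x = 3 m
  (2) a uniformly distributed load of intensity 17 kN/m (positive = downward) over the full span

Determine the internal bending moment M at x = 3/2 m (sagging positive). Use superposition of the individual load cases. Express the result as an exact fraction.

Load 1 — applied couple M₀=16 kN·m at a=3 m (b=L-a=3):
  M_1 = M₀x/L  [x≤a] = 16·(3/2)/6 = 4 kN·m
Load 2 — uniform load w=17 kN/m over full span:
  M_2 = wx(L-x)/2 = 17·(3/2)·(6-(3/2))/2 = 459/8 kN·m
Superposition: M = Σ M_i = 491/8 kN·m ≈ 61.375000 kN·m

M(3/2) = 491/8 kN·m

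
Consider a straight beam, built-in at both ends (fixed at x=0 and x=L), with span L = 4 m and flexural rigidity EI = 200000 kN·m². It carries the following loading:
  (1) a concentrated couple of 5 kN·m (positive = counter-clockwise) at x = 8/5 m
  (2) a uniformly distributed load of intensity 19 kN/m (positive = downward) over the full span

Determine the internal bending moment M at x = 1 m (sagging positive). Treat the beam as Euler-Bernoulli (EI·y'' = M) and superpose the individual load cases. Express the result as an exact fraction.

Load 1 — applied couple M₀=5 kN·m at a=8/5 m (b=L-a=12/5):
  M_1 = R_Ax - M_A  [x≤a] with R_A=9/5, M_A=3/5 = (9/5)·1 - (3/5) = 6/5 kN·m
Load 2 — uniform load w=19 kN/m over full span:
  M_2 = wLx/2 - wL²/12 - wx²/2 = 19·4·1/2 - 19·4²/12 - 19·1²/2 = 19/6 kN·m
Superposition: M = Σ M_i = 131/30 kN·m ≈ 4.366667 kN·m

M(1) = 131/30 kN·m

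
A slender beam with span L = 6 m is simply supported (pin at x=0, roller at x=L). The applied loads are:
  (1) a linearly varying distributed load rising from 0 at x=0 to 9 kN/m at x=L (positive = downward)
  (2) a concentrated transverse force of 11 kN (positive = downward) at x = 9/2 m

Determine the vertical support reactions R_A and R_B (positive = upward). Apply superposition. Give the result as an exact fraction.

R_A = 47/4 kN, R_B = 105/4 kN

Load 1 — triangular load w₀=9 kN/m (0→w₀ over full span):
  R_A = w₀L/6 = 9·6/6 = 9 kN
  R_B = w₀L/3 = 9·6/3 = 18 kN
Load 2 — point force P=11 kN at a=9/2 m (b=L-a=3/2):
  R_A = Pb/L = 11·(3/2)/6 = 11/4 kN
  R_B = Pa/L = 11·(9/2)/6 = 33/4 kN
Superposition: R_A = 47/4 kN, R_B = 105/4 kN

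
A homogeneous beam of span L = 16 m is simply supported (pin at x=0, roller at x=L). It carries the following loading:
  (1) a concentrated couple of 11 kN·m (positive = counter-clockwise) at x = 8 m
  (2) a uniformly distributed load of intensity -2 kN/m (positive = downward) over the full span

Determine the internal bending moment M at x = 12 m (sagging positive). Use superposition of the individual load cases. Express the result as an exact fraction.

M(12) = -203/4 kN·m

Load 1 — applied couple M₀=11 kN·m at a=8 m (b=L-a=8):
  M_1 = M₀x/L - M₀  [x>a] = 11·12/16 - 11 = -11/4 kN·m
Load 2 — uniform load w=-2 kN/m over full span:
  M_2 = wx(L-x)/2 = (-2)·12·(16-12)/2 = -48 kN·m
Superposition: M = Σ M_i = -203/4 kN·m ≈ -50.750000 kN·m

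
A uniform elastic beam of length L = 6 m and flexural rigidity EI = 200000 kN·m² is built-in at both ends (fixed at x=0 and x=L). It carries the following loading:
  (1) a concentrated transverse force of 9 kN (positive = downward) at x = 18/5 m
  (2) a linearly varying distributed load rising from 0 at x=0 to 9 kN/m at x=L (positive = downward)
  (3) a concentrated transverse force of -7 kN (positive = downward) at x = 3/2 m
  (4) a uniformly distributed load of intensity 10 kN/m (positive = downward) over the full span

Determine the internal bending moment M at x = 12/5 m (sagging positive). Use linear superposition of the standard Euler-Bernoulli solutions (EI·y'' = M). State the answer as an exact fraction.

M(12/5) = 376689/20000 kN·m

Load 1 — point force P=9 kN at a=18/5 m (b=L-a=12/5):
  M_1 = Pb²(3a+b)x/L³ - Pab²/L²  [x≤a] = 9·(12/5)²·(3·(18/5)+(12/5))·(12/5)/6³ - 9·(18/5)·(12/5)²/6² = 1512/625 kN·m
Load 2 — triangular load w₀=9 kN/m (0→w₀ over full span):
  M_2 = 3w₀Lx/20 - w₀L²/30 - w₀x³/(6L) = 3·9·6·(12/5)/20 - 9·6²/30 - 9·(12/5)³/(6·6) = 648/125 kN·m
Load 3 — point force P=-7 kN at a=3/2 m (b=L-a=9/2):
  M_3 = Pa²(a+3b)(L-x)/L³ - Pa²b/L²  [x>a] = (-7)·(3/2)²·((3/2)+3·(9/2))·(6-(12/5))/6³ - (-7)·(3/2)²·(9/2)/6² = -63/32 kN·m
Load 4 — uniform load w=10 kN/m over full span:
  M_4 = wLx/2 - wL²/12 - wx²/2 = 10·6·(12/5)/2 - 10·6²/12 - 10·(12/5)²/2 = 66/5 kN·m
Superposition: M = Σ M_i = 376689/20000 kN·m ≈ 18.834450 kN·m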